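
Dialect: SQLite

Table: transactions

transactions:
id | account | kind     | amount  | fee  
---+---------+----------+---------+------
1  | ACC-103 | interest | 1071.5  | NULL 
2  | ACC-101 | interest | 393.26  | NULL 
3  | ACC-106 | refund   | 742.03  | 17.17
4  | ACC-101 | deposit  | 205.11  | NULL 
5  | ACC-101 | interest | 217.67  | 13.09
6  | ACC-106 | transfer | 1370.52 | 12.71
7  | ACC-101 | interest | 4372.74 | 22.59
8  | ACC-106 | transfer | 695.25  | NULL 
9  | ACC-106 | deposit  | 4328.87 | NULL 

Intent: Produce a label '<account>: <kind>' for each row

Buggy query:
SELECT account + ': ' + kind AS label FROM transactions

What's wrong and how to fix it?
Bug: SQLite uses || for string concatenation; + coerces text to numbers (yielding 0)

Fix: Use the || operator for string concatenation

Corrected query:
SELECT account || ': ' || kind AS label FROM transactions

Result:
label            
-----------------
ACC-103: interest
ACC-101: interest
ACC-106: refund  
ACC-101: deposit 
ACC-101: interest
ACC-106: transfer
ACC-101: interest
ACC-106: transfer
ACC-106: deposit 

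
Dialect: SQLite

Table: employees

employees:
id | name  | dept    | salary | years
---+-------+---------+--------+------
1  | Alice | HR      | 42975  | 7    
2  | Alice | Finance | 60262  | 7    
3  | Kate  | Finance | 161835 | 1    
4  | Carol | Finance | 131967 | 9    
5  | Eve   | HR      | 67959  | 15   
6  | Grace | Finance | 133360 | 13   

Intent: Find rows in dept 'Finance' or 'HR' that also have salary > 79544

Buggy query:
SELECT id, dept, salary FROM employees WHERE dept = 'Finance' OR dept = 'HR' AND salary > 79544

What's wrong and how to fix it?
Bug: Without parentheses, AND is evaluated before OR, so the salary filter only applies to the 'HR' branch

Fix: Group the OR with parentheses (or use IN), then AND the threshold

Corrected query:
SELECT id, dept, salary FROM employees WHERE (dept = 'Finance' OR dept = 'HR') AND salary > 79544

Result:
id | dept    | salary
---+---------+-------
3  | Finance | 161835
4  | Finance | 131967
6  | Finance | 133360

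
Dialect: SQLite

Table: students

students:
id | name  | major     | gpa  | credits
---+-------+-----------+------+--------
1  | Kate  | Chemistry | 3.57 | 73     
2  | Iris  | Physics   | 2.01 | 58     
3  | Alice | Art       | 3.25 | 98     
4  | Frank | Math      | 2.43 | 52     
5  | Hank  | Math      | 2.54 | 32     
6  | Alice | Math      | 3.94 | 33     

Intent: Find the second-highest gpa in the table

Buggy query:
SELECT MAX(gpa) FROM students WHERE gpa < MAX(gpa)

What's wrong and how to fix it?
Bug: MAX(gpa) on the right of the comparison is an aggregate-in-WHERE error

Fix: Compute the overall MAX in a subquery, then take MAX of rows below it

Corrected query:
SELECT MAX(gpa) FROM students WHERE gpa < (SELECT MAX(gpa) FROM students)

Result:
MAX(gpa)
--------
3.57    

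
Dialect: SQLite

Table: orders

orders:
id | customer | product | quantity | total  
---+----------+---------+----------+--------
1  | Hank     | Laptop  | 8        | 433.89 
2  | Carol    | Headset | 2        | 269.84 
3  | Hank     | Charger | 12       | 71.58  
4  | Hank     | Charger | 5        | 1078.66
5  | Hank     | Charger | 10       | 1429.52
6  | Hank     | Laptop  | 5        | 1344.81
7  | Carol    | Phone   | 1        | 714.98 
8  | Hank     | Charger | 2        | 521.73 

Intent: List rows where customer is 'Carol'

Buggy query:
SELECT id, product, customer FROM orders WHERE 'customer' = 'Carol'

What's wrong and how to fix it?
Bug: Single quotes denote string literals in SQL; the column name is being compared as a constant string

Fix: Remove the quotes around the column name (or use double quotes for an identifier)

Corrected query:
SELECT id, product, customer FROM orders WHERE customer = 'Carol'

Result:
id | product | customer
---+---------+---------
2  | Headset | Carol   
7  | Phone   | Carol   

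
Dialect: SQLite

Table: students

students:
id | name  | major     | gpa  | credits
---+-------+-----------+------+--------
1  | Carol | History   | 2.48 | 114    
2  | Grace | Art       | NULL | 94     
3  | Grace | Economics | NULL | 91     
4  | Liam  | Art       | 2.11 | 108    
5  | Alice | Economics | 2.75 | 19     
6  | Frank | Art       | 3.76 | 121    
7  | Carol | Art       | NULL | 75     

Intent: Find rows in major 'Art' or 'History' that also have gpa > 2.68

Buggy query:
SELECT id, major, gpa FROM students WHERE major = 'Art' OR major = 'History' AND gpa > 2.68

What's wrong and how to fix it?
Bug: Without parentheses, AND is evaluated before OR, so the gpa filter only applies to the 'History' branch

Fix: Group the OR with parentheses (or use IN), then AND the threshold

Corrected query:
SELECT id, major, gpa FROM students WHERE (major = 'Art' OR major = 'History') AND gpa > 2.68

Result:
id | major | gpa 
---+-------+-----
6  | Art   | 3.76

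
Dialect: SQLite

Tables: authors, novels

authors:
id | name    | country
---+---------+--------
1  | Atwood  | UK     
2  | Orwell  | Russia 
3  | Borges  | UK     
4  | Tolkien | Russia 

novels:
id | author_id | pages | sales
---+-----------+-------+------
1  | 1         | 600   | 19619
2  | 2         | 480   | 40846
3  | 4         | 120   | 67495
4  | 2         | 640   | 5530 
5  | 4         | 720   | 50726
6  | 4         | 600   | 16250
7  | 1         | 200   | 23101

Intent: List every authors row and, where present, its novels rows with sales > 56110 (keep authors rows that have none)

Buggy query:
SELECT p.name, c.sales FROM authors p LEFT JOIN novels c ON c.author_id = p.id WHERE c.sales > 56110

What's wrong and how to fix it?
Bug: A WHERE condition on the right-hand table after LEFT JOIN drops unmatched parents

Fix: Put 'c.sales > 56110' in the JOIN's ON clause instead of WHERE

Corrected query:
SELECT p.name, c.sales FROM authors p LEFT JOIN novels c ON c.author_id = p.id AND c.sales > 56110

Result:
name    | sales
--------+------
Atwood  | NULL 
Orwell  | NULL 
Borges  | NULL 
Tolkien | 67495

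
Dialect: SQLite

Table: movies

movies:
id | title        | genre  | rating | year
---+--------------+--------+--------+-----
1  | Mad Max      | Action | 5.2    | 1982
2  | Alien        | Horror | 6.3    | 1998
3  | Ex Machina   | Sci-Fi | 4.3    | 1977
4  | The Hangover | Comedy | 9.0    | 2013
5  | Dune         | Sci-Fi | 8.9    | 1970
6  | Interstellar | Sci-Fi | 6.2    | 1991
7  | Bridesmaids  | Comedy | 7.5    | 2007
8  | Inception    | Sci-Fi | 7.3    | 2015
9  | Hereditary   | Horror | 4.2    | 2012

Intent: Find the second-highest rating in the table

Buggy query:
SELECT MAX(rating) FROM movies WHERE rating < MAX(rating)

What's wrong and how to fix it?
Bug: The inner MAX is an aggregate inside WHERE, which is not allowed

Fix: Put the inner MAX in a scalar subquery

Corrected query:
SELECT MAX(rating) FROM movies WHERE rating < (SELECT MAX(rating) FROM movies)

Result:
MAX(rating)
-----------
8.9        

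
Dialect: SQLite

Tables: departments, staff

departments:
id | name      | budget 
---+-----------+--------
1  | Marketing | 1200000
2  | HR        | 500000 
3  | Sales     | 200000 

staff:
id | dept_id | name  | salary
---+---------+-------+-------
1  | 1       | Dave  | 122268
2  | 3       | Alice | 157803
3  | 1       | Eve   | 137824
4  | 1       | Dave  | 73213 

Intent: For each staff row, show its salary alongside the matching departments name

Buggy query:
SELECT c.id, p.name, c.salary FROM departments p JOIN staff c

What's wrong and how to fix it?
Bug: Missing join condition: each staff row is matched to all departments rows instead of just its own

Fix: Add ON c.dept_id = p.id to the JOIN

Corrected query:
SELECT c.id, p.name, c.salary FROM departments p JOIN staff c ON c.dept_id = p.id

Result:
id | name      | salary
---+-----------+-------
1  | Marketing | 122268
2  | Sales     | 157803
3  | Marketing | 137824
4  | Marketing | 73213 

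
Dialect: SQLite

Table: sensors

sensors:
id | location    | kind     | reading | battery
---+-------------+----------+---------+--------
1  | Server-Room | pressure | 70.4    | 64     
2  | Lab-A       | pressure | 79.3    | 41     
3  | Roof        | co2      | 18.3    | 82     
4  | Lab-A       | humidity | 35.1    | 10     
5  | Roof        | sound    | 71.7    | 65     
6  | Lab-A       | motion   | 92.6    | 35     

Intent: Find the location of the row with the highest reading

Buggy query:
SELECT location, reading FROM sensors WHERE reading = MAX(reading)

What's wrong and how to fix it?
Bug: WHERE is evaluated per row; an aggregate over the whole table isn't defined there

Fix: Wrap MAX in a scalar subquery so WHERE compares against a single value

Corrected query:
SELECT location, reading FROM sensors WHERE reading = (SELECT MAX(reading) FROM sensors)

Result:
location | reading
---------+--------
Lab-A    | 92.6   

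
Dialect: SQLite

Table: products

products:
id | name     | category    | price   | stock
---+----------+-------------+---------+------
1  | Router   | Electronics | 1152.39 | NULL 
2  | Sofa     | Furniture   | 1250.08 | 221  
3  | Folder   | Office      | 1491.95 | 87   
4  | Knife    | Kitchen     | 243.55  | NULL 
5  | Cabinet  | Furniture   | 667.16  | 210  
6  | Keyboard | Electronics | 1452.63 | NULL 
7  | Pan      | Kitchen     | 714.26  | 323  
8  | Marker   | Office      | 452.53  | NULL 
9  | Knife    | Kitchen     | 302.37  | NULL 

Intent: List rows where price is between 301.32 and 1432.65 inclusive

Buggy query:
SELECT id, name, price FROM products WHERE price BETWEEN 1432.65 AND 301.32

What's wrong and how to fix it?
Bug: The bounds are reversed; BETWEEN a AND b requires a <= b to match anything

Fix: Write BETWEEN 301.32 AND 1432.65

Corrected query:
SELECT id, name, price FROM products WHERE price BETWEEN 301.32 AND 1432.65

Result:
id | name    | price  
---+---------+--------
1  | Router  | 1152.39
2  | Sofa    | 1250.08
5  | Cabinet | 667.16 
7  | Pan     | 714.26 
8  | Marker  | 452.53 
9  | Knife   | 302.37 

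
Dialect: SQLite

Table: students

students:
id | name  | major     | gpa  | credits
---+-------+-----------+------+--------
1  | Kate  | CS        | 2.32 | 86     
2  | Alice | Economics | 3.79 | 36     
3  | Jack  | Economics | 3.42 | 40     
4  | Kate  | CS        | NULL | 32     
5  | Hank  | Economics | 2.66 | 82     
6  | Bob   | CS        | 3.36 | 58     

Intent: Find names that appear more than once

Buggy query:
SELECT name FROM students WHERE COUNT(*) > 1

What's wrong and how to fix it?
Bug: WHERE can't reference COUNT(*); aggregates are computed after WHERE

Fix: Group first, then use HAVING for the count condition

Corrected query:
SELECT name FROM students GROUP BY name HAVING COUNT(*) > 1

Result:
name
----
Kate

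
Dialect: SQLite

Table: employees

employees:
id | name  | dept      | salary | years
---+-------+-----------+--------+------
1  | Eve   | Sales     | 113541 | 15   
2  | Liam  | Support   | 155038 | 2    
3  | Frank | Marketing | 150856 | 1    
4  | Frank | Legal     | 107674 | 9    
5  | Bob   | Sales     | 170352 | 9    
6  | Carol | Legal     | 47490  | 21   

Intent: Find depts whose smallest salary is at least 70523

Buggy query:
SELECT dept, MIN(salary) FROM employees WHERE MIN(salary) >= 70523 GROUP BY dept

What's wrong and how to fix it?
Bug: Aggregates like MIN are computed per group after WHERE runs

Fix: Use HAVING for the per-group MIN condition

Corrected query:
SELECT dept, MIN(salary) FROM employees GROUP BY dept HAVING MIN(salary) >= 70523

Result:
dept      | MIN(salary)
----------+------------
Marketing | 150856     
Sales     | 113541     
Support   | 155038     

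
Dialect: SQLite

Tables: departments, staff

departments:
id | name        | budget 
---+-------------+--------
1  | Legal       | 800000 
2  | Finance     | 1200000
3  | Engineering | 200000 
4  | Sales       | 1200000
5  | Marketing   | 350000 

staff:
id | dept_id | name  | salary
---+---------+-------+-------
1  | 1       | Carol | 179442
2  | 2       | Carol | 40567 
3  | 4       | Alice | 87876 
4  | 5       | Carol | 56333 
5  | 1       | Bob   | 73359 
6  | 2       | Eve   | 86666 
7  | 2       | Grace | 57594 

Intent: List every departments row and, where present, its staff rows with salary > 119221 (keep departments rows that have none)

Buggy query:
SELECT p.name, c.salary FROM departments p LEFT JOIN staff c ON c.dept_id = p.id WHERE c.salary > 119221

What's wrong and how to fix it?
Bug: Filtering c.salary in WHERE discards the NULL rows produced by LEFT JOIN, turning it into an inner join

Fix: Move the right-table condition into the ON clause so unmatched parents are kept

Corrected query:
SELECT p.name, c.salary FROM departments p LEFT JOIN staff c ON c.dept_id = p.id AND c.salary > 119221

Result:
name        | salary
------------+-------
Legal       | 179442
Finance     | NULL  
Engineering | NULL  
Sales       | NULL  
Marketing   | NULL  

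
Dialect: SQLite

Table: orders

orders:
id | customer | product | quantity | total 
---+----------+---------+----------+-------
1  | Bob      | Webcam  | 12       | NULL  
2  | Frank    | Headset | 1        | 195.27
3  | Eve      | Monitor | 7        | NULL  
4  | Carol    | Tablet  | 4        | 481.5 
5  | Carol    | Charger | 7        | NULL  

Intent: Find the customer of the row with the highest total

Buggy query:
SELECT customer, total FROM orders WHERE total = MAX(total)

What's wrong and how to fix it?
Bug: MAX(total) is an aggregate and cannot be used directly in WHERE

Fix: Wrap MAX in a scalar subquery so WHERE compares against a single value

Corrected query:
SELECT customer, total FROM orders WHERE total = (SELECT MAX(total) FROM orders)

Result:
customer | total
---------+------
Carol    | 481.5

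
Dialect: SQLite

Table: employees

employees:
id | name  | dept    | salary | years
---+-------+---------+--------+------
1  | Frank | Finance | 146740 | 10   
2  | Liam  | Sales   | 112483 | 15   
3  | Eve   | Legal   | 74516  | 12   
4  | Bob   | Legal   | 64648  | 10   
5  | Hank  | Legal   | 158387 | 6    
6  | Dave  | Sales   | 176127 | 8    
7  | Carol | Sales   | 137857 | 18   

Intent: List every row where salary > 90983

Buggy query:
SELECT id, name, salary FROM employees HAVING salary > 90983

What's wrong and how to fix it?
Bug: This is a non-aggregate query (no GROUP BY, no aggregates), so in SQLite the HAVING clause is invalid here; a row-level condition belongs in WHERE

Fix: Use WHERE for row-level filtering

Corrected query:
SELECT id, name, salary FROM employees WHERE salary > 90983

Result:
id | name  | salary
---+-------+-------
1  | Frank | 146740
2  | Liam  | 112483
5  | Hank  | 158387
6  | Dave  | 176127
7  | Carol | 137857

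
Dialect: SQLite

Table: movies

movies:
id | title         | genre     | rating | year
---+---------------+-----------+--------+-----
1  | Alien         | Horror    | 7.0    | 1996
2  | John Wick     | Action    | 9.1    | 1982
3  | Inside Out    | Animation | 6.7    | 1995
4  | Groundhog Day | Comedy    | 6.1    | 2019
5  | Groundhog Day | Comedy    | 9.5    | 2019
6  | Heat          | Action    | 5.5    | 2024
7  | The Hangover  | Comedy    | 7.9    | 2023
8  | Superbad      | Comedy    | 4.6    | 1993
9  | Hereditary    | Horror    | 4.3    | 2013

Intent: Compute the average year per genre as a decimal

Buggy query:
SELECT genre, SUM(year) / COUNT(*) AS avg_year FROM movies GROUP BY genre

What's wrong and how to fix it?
Bug: SUM(year) and COUNT(*) are both integers; the division truncates the fractional part

Fix: Multiply by 1.0 (or CAST to REAL) to force floating-point division

Corrected query:
SELECT genre, SUM(year) * 1.0 / COUNT(*) AS avg_year FROM movies GROUP BY genre

Result:
genre     | avg_year
----------+---------
Action    | 2003    
Animation | 1995    
Comedy    | 2013.5  
Horror    | 2004.5  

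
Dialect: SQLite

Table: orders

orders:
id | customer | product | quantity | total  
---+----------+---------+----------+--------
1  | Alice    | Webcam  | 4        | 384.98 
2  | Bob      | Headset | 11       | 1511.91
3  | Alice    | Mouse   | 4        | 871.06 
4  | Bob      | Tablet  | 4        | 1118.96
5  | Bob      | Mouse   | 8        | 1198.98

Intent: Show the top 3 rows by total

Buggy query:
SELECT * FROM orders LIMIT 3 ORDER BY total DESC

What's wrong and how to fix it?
Bug: ORDER BY cannot follow LIMIT; LIMIT is the final clause

Fix: Swap the clauses: ORDER BY first, then LIMIT

Corrected query:
SELECT * FROM orders ORDER BY total DESC LIMIT 3

Result:
id | customer | product | quantity | total  
---+----------+---------+----------+--------
2  | Bob      | Headset | 11       | 1511.91
5  | Bob      | Mouse   | 8        | 1198.98
4  | Bob      | Tablet  | 4        | 1118.96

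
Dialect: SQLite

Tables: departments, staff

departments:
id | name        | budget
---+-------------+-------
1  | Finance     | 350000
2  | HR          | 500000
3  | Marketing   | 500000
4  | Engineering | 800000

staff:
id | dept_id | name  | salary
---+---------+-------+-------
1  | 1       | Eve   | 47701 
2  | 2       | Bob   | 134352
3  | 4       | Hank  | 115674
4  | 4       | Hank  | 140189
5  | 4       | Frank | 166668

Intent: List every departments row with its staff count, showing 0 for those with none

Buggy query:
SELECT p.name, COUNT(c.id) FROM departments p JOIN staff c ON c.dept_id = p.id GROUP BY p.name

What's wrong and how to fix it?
Bug: An inner join excludes parents with zero children

Fix: Use LEFT JOIN so parents without children still appear (COUNT(c.id) gives 0)

Corrected query:
SELECT p.name, COUNT(c.id) FROM departments p LEFT JOIN staff c ON c.dept_id = p.id GROUP BY p.name

Result:
name        | COUNT(c.id)
------------+------------
Engineering | 3          
Finance     | 1          
HR          | 1          
Marketing   | 0          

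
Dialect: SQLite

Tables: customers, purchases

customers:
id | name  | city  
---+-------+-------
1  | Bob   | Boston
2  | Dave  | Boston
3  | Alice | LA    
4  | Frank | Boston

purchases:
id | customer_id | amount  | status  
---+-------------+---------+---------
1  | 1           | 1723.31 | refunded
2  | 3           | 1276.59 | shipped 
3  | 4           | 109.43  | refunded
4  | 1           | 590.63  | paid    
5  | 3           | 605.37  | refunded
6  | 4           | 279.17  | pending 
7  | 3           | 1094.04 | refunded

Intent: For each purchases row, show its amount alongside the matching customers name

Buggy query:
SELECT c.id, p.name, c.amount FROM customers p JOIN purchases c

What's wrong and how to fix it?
Bug: Missing join condition: each purchases row is matched to all customers rows instead of just its own

Fix: Specify the join condition linking the foreign key to the parent id

Corrected query:
SELECT c.id, p.name, c.amount FROM customers p JOIN purchases c ON c.customer_id = p.id

Result:
id | name  | amount 
---+-------+--------
1  | Bob   | 1723.31
2  | Alice | 1276.59
3  | Frank | 109.43 
4  | Bob   | 590.63 
5  | Alice | 605.37 
6  | Frank | 279.17 
7  | Alice | 1094.04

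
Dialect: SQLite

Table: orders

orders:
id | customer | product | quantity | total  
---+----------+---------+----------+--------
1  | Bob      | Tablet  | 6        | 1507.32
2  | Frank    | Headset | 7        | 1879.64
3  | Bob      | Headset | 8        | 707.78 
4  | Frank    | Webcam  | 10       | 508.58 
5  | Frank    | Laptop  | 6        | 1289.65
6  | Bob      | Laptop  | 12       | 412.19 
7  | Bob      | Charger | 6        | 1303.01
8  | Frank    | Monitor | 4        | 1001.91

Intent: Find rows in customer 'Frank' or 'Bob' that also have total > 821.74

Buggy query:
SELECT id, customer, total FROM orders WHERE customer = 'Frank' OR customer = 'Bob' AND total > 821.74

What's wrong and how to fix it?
Bug: Without parentheses, AND is evaluated before OR, so the total filter only applies to the 'Bob' branch

Fix: Group the OR with parentheses (or use IN), then AND the threshold

Corrected query:
SELECT id, customer, total FROM orders WHERE (customer = 'Frank' OR customer = 'Bob') AND total > 821.74

Result:
id | customer | total  
---+----------+--------
1  | Bob      | 1507.32
2  | Frank    | 1879.64
5  | Frank    | 1289.65
7  | Bob      | 1303.01
8  | Frank    | 1001.91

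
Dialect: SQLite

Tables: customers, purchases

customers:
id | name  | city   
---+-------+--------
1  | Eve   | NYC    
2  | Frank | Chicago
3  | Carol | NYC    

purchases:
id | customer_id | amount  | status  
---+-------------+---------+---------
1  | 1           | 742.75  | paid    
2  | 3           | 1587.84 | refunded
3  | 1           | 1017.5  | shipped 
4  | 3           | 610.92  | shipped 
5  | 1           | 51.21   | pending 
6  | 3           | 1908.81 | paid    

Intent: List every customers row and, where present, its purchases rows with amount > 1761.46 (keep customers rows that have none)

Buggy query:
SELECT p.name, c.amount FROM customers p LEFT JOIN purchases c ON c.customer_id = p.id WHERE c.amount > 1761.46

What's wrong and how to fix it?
Bug: Filtering c.amount in WHERE discards the NULL rows produced by LEFT JOIN, turning it into an inner join

Fix: Move the right-table condition into the ON clause so unmatched parents are kept

Corrected query:
SELECT p.name, c.amount FROM customers p LEFT JOIN purchases c ON c.customer_id = p.id AND c.amount > 1761.46

Result:
name  | amount 
------+--------
Eve   | NULL   
Frank | NULL   
Carol | 1908.81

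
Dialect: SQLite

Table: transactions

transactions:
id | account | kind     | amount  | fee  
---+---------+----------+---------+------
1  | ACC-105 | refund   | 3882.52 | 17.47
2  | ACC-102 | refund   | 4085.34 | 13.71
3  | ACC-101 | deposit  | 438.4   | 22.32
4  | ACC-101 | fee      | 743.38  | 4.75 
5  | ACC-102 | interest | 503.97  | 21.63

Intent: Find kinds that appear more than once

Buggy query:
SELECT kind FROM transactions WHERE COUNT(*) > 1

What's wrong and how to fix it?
Bug: WHERE can't reference COUNT(*); aggregates are computed after WHERE

Fix: GROUP BY kind, then filter groups with HAVING COUNT(*) > 1

Corrected query:
SELECT kind FROM transactions GROUP BY kind HAVING COUNT(*) > 1

Result:
kind  
------
refund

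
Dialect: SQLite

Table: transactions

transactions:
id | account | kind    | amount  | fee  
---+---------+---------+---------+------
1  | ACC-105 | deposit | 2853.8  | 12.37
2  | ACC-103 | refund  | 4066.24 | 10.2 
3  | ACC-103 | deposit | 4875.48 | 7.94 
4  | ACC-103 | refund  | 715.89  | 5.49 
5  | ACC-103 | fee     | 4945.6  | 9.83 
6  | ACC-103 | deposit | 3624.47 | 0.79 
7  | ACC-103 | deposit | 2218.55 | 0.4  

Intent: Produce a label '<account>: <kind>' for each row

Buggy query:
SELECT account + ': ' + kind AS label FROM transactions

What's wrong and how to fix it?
Bug: SQLite uses || for string concatenation; + coerces text to numbers (yielding 0)

Fix: Use the || operator for string concatenation

Corrected query:
SELECT account || ': ' || kind AS label FROM transactions

Result:
label           
----------------
ACC-105: deposit
ACC-103: refund 
ACC-103: deposit
ACC-103: refund 
ACC-103: fee    
ACC-103: deposit
ACC-103: deposit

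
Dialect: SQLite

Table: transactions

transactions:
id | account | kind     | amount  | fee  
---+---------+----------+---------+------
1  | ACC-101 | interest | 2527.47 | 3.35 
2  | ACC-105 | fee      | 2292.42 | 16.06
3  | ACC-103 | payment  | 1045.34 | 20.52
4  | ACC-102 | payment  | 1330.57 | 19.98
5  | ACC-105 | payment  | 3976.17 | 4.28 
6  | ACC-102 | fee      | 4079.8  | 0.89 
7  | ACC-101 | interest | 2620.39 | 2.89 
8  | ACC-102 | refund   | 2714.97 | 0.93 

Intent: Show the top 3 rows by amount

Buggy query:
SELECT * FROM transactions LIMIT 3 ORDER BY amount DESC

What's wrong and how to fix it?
Bug: LIMIT must come after ORDER BY

Fix: Sort with ORDER BY, then apply LIMIT

Corrected query:
SELECT * FROM transactions ORDER BY amount DESC LIMIT 3

Result:
id | account | kind    | amount  | fee 
---+---------+---------+---------+-----
6  | ACC-102 | fee     | 4079.8  | 0.89
5  | ACC-105 | payment | 3976.17 | 4.28
8  | ACC-102 | refund  | 2714.97 | 0.93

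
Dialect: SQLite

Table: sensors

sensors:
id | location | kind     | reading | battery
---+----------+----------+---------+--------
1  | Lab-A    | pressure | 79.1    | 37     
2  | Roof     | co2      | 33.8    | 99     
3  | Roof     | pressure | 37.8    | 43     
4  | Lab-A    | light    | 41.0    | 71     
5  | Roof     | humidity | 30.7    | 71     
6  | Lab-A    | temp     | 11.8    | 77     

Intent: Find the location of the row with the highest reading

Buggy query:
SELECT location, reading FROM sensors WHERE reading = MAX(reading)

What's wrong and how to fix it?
Bug: WHERE is evaluated per row; an aggregate over the whole table isn't defined there

Fix: Use a subquery: WHERE reading = (SELECT MAX(reading) FROM sensors)

Corrected query:
SELECT location, reading FROM sensors WHERE reading = (SELECT MAX(reading) FROM sensors)

Result:
location | reading
---------+--------
Lab-A    | 79.1   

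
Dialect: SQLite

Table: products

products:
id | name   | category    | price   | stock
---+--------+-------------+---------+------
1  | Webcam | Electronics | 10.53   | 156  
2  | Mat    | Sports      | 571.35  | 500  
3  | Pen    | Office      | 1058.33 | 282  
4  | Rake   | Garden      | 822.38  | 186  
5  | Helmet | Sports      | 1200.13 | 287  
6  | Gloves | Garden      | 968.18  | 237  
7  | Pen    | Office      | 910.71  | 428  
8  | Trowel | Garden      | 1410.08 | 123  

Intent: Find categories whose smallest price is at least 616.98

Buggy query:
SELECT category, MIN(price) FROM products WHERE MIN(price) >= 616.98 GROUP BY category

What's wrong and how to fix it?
Bug: Aggregates like MIN are computed per group after WHERE runs

Fix: Replace WHERE with HAVING after the GROUP BY

Corrected query:
SELECT category, MIN(price) FROM products GROUP BY category HAVING MIN(price) >= 616.98

Result:
category | MIN(price)
---------+-----------
Garden   | 822.38    
Office   | 910.71    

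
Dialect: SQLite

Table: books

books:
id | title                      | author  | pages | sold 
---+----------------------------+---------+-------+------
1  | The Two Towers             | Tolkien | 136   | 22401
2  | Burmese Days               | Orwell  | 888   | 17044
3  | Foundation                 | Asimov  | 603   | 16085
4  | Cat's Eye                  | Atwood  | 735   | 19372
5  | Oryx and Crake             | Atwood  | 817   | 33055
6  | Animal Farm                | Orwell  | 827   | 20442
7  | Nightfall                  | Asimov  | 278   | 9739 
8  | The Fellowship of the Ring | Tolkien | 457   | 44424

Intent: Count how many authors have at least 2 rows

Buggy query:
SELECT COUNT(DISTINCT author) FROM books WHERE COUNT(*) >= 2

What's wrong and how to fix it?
Bug: WHERE filters individual rows, not groups, so a group-level COUNT is invalid there

Fix: Use a subquery that GROUPs and filters with HAVING, then count its rows

Corrected query:
SELECT COUNT(*) FROM (SELECT author FROM books GROUP BY author HAVING COUNT(*) >= 2)

Result:
COUNT(*)
--------
4       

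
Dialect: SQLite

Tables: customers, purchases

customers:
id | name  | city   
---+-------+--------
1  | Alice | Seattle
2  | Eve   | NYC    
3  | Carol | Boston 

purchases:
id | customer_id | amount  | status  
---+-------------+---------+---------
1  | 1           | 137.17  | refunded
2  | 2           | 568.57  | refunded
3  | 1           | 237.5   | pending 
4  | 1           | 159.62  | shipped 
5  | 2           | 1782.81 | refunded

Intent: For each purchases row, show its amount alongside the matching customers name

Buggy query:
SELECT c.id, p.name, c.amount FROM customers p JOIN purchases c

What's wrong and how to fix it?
Bug: JOIN with no ON clause produces a cartesian product; every purchases row pairs with every customers row

Fix: Add ON c.customer_id = p.id to the JOIN

Corrected query:
SELECT c.id, p.name, c.amount FROM customers p JOIN purchases c ON c.customer_id = p.id

Result:
id | name  | amount 
---+-------+--------
1  | Alice | 137.17 
2  | Eve   | 568.57 
3  | Alice | 237.5  
4  | Alice | 159.62 
5  | Eve   | 1782.81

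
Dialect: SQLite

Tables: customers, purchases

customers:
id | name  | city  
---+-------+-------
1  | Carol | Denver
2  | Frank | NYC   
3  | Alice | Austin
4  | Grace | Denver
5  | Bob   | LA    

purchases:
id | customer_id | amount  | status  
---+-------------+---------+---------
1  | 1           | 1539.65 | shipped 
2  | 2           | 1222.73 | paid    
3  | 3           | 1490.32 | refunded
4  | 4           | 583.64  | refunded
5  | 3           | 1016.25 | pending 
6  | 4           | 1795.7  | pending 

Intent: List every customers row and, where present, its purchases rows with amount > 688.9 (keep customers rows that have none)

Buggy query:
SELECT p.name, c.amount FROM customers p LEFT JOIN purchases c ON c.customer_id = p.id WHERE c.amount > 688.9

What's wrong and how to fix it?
Bug: Filtering c.amount in WHERE discards the NULL rows produced by LEFT JOIN, turning it into an inner join

Fix: Put 'c.amount > 688.9' in the JOIN's ON clause instead of WHERE

Corrected query:
SELECT p.name, c.amount FROM customers p LEFT JOIN purchases c ON c.customer_id = p.id AND c.amount > 688.9

Result:
name  | amount 
------+--------
Carol | 1539.65
Frank | 1222.73
Alice | 1016.25
Alice | 1490.32
Grace | 1795.7 
Bob   | NULL   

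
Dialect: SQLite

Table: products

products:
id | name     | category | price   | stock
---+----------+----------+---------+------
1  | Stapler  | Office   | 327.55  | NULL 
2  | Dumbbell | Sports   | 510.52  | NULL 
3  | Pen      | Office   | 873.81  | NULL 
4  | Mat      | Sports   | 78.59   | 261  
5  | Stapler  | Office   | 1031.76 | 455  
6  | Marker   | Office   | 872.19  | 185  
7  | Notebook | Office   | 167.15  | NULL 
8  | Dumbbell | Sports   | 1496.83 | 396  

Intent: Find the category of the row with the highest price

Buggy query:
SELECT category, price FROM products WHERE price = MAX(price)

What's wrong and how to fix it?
Bug: WHERE is evaluated per row; an aggregate over the whole table isn't defined there

Fix: Use a subquery: WHERE price = (SELECT MAX(price) FROM products)

Corrected query:
SELECT category, price FROM products WHERE price = (SELECT MAX(price) FROM products)

Result:
category | price  
---------+--------
Sports   | 1496.83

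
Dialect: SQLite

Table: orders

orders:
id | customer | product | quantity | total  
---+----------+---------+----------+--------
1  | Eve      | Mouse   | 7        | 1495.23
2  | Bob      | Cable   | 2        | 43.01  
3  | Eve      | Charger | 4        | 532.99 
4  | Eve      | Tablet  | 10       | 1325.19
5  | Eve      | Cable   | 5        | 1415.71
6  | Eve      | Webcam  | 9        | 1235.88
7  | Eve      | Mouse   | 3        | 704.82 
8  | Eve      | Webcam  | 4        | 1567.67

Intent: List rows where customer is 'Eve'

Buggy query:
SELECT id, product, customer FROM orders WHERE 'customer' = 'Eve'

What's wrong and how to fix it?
Bug: 'customer' in single quotes is a string literal, not the column; the comparison is literal-vs-literal and never true

Fix: Remove the quotes around the column name (or use double quotes for an identifier)

Corrected query:
SELECT id, product, customer FROM orders WHERE customer = 'Eve'

Result:
id | product | customer
---+---------+---------
1  | Mouse   | Eve     
3  | Charger | Eve     
4  | Tablet  | Eve     
5  | Cable   | Eve     
6  | Webcam  | Eve     
7  | Mouse   | Eve     
8  | Webcam  | Eve     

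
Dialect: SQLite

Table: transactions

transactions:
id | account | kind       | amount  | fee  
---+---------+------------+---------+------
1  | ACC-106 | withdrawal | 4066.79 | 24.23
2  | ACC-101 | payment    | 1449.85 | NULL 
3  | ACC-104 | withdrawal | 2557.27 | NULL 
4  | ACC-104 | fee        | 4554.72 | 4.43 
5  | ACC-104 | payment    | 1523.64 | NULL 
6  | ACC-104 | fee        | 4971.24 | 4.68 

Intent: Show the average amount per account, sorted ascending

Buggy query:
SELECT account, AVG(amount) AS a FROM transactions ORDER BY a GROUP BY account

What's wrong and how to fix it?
Bug: GROUP BY must precede ORDER BY

Fix: Move ORDER BY to the end, after GROUP BY

Corrected query:
SELECT account, AVG(amount) AS a FROM transactions GROUP BY account ORDER BY a

Result:
account | a        
--------+----------
ACC-101 | 1449.85  
ACC-104 | 3401.7175
ACC-106 | 4066.79  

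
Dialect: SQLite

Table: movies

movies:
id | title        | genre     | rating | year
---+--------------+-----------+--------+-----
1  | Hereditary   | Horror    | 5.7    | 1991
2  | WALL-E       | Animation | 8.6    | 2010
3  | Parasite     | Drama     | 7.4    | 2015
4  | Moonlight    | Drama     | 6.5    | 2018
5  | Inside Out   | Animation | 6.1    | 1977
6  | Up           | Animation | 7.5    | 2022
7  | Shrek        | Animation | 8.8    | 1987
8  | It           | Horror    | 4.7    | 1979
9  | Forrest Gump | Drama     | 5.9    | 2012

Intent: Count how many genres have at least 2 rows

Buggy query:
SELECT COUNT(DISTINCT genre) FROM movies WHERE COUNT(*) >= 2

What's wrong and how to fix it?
Bug: COUNT(*) cannot appear in WHERE; the per-group count doesn't exist yet

Fix: Use a subquery that GROUPs and filters with HAVING, then count its rows

Corrected query:
SELECT COUNT(*) FROM (SELECT genre FROM movies GROUP BY genre HAVING COUNT(*) >= 2)

Result:
COUNT(*)
--------
3       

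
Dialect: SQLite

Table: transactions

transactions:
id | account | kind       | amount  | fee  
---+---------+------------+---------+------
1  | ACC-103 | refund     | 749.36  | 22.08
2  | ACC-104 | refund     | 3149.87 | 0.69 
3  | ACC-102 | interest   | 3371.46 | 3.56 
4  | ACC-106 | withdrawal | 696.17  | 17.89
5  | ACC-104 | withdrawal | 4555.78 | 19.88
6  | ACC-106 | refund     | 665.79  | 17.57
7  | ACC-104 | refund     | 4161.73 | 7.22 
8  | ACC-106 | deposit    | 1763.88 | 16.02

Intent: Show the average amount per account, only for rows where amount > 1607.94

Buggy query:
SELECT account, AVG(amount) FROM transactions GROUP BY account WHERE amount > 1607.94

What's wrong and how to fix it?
Bug: WHERE cannot follow GROUP BY

Fix: Move the WHERE clause before GROUP BY

Corrected query:
SELECT account, AVG(amount) FROM transactions WHERE amount > 1607.94 GROUP BY account

Result:
account | AVG(amount)
--------+------------
ACC-102 | 3371.46    
ACC-104 | 3955.793333
ACC-106 | 1763.88    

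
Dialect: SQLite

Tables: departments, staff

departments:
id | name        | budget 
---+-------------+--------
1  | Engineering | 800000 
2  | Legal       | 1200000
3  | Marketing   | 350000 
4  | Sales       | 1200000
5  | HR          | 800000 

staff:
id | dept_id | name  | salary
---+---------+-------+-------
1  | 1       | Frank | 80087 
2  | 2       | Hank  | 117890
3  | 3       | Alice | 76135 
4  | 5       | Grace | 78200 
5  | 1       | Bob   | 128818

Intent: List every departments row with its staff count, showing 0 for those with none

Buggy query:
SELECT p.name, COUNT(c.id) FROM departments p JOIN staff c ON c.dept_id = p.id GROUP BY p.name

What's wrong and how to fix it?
Bug: INNER JOIN drops departments rows that have no matching staff rows

Fix: Use LEFT JOIN so parents without children still appear (COUNT(c.id) gives 0)

Corrected query:
SELECT p.name, COUNT(c.id) FROM departments p LEFT JOIN staff c ON c.dept_id = p.id GROUP BY p.name

Result:
name        | COUNT(c.id)
------------+------------
Engineering | 2          
HR          | 1          
Legal       | 1          
Marketing   | 1          
Sales       | 0          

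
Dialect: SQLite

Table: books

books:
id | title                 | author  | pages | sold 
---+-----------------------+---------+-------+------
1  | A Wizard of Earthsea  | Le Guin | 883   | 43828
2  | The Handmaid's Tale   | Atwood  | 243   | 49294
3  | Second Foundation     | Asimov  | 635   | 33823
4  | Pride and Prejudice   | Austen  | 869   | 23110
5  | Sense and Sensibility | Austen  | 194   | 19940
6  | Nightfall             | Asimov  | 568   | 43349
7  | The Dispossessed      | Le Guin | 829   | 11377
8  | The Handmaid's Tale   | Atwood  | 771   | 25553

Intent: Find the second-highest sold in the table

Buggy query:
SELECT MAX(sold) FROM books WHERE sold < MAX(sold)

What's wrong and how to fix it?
Bug: MAX(sold) on the right of the comparison is an aggregate-in-WHERE error

Fix: Compute the overall MAX in a subquery, then take MAX of rows below it

Corrected query:
SELECT MAX(sold) FROM books WHERE sold < (SELECT MAX(sold) FROM books)

Result:
MAX(sold)
---------
43828    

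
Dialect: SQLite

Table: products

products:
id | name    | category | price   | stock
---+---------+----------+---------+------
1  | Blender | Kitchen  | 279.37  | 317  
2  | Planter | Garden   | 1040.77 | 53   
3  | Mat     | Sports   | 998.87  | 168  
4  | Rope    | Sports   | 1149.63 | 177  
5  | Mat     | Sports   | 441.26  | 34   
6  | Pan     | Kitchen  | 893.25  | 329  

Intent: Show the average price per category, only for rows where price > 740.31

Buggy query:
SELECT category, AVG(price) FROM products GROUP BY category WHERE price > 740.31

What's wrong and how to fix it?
Bug: Row-level WHERE must come before GROUP BY in the clause order

Fix: Place WHERE between FROM and GROUP BY

Corrected query:
SELECT category, AVG(price) FROM products WHERE price > 740.31 GROUP BY category

Result:
category | AVG(price)
---------+-----------
Garden   | 1040.77   
Kitchen  | 893.25    
Sports   | 1074.25   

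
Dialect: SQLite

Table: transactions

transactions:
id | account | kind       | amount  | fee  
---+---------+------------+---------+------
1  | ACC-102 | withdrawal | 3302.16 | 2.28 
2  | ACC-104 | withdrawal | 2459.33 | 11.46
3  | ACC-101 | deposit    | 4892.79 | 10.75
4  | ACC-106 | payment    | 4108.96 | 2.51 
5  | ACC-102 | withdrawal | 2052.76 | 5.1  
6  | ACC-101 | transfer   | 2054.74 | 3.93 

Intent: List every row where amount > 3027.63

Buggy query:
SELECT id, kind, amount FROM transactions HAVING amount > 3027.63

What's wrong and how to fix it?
Bug: This is a non-aggregate query (no GROUP BY, no aggregates), so in SQLite the HAVING clause is invalid here; a row-level condition belongs in WHERE

Fix: Use WHERE for row-level filtering

Corrected query:
SELECT id, kind, amount FROM transactions WHERE amount > 3027.63

Result:
id | kind       | amount 
---+------------+--------
1  | withdrawal | 3302.16
3  | deposit    | 4892.79
4  | payment    | 4108.96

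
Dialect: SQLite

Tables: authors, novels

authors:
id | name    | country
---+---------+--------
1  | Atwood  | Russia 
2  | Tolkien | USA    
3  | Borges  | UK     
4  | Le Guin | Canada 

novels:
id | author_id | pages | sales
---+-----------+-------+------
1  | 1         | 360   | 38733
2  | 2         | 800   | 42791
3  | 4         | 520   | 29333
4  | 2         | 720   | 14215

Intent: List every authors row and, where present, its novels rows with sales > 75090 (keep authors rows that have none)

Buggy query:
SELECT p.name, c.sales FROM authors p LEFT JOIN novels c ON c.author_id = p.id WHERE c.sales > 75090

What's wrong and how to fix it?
Bug: Filtering c.sales in WHERE discards the NULL rows produced by LEFT JOIN, turning it into an inner join

Fix: Put 'c.sales > 75090' in the JOIN's ON clause instead of WHERE

Corrected query:
SELECT p.name, c.sales FROM authors p LEFT JOIN novels c ON c.author_id = p.id AND c.sales > 75090

Result:
name    | sales
--------+------
Atwood  | NULL 
Tolkien | NULL 
Borges  | NULL 
Le Guin | NULL 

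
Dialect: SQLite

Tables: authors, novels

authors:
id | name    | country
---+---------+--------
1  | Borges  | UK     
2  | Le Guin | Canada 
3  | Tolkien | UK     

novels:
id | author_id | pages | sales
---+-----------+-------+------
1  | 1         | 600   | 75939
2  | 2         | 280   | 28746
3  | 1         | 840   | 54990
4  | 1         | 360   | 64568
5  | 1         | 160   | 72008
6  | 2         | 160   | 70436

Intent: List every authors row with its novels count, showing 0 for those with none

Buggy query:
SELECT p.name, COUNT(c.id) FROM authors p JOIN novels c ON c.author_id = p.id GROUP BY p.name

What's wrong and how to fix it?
Bug: An inner join excludes parents with zero children

Fix: Switch to LEFT JOIN to retain unmatched parent rows

Corrected query:
SELECT p.name, COUNT(c.id) FROM authors p LEFT JOIN novels c ON c.author_id = p.id GROUP BY p.name

Result:
name    | COUNT(c.id)
--------+------------
Borges  | 4          
Le Guin | 2          
Tolkien | 0          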